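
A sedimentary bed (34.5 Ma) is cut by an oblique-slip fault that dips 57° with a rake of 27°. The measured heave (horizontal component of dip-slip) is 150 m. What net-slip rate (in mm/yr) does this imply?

0.0176 mm/yr

dip-slip = heave / cos(dip) = 150 / cos(57°) = 275.4 m
net slip = dip-slip / sin(rake) = 275.4 / sin(27°) = 606.6 m
rate = 606.6 m / 34.5 Ma = 0.0000176 m/yr = 0.0176 mm/yr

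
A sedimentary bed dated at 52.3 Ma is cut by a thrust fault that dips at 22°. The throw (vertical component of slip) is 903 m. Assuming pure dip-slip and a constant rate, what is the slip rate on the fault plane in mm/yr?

0.0461 mm/yr

dip-slip = throw / sin(dip) = 903 m / sin(22°) = 2411 m
rate = 2411 m / 52.3 Ma = 0.0000461 m/yr = 0.0461 mm/yr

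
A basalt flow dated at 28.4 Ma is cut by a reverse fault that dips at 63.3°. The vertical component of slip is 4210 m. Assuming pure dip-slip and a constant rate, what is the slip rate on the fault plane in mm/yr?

dip-slip = throw / sin(dip) = 4210 m / sin(63.3°) = 4712 m
rate = 4712 m / 28.4 Ma = 0.000166 m/yr = 0.166 mm/yr

0.166 mm/yr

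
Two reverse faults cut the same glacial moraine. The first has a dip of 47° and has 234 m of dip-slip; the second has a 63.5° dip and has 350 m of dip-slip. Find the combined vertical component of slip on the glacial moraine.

484 m

throw_A = 234 × sin(47°) = 171.1 m
throw_B = 350 × sin(63.5°) = 313.2 m
total = 171.1 + 313.2 = 484 m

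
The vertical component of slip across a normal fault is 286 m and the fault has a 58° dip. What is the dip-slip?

337 m

dip-slip = throw / sin(dip) = 286 / sin(58°) = 337 m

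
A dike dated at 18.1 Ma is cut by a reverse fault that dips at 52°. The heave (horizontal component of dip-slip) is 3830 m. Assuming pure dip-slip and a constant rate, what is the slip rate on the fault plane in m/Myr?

344 m/Myr

dip-slip = heave / cos(dip) = 3830 m / cos(52°) = 6221 m
rate = 6221 m / 18.1 Ma = 0.000344 m/yr = 344 m/Myr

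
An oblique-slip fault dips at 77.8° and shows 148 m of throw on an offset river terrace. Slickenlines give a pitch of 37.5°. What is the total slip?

dip-slip = throw / sin(dip) = 148 / sin(77.8°) = 151.4 m
net slip = dip-slip / sin(rake) = 151.4 / sin(37.5°) = 249 m

249 m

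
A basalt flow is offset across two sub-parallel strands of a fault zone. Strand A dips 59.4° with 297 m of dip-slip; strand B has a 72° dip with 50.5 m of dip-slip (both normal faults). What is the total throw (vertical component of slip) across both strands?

304 m

throw_A = 297 × sin(59.4°) = 255.6 m
throw_B = 50.5 × sin(72°) = 48.03 m
total = 255.6 + 48.03 = 304 m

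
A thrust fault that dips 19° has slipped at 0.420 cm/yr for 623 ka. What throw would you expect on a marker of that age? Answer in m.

852 m

dip-slip = rate × time = 0.420 cm/yr × 623 ka = 2617 m
throw = dip-slip × sin(dip) = 2617 × sin(19°) = 852 m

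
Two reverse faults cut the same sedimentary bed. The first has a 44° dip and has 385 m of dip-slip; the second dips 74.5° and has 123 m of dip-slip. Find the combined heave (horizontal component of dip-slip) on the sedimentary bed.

310 m

heave_A = 385 × cos(44°) = 276.9 m
heave_B = 123 × cos(74.5°) = 32.87 m
total = 276.9 + 32.87 = 310 m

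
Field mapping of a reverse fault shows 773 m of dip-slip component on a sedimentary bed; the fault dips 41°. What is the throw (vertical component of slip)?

throw = dip-slip × sin(dip) = 773 m × sin(41°) = 507 m

507 m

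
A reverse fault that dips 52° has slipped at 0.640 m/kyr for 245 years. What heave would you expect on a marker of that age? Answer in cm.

dip-slip = rate × time = 0.640 m/kyr × 245 years = 0.1568 m
heave = dip-slip × cos(dip) = 0.1568 × cos(52°) = 0.0965 m = 9.65 cm

9.65 cm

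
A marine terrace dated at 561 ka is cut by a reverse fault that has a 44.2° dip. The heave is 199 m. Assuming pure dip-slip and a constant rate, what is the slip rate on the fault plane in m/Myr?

495 m/Myr

dip-slip = heave / cos(dip) = 199 m / cos(44.2°) = 277.6 m
rate = 277.6 m / 561 ka = 0.000495 m/yr = 495 m/Myr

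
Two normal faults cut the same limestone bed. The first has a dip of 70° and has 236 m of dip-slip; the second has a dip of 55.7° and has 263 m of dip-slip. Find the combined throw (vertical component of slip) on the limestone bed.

439 m

throw_A = 236 × sin(70°) = 221.8 m
throw_B = 263 × sin(55.7°) = 217.3 m
total = 221.8 + 217.3 = 439 m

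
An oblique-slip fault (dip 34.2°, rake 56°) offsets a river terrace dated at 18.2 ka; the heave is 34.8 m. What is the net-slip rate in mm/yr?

2.79 mm/yr

dip-slip = heave / cos(dip) = 34.8 / cos(34.2°) = 42.08 m
net slip = dip-slip / sin(rake) = 42.08 / sin(56°) = 50.75 m
rate = 50.75 m / 18.2 ka = 0.00279 m/yr = 2.79 mm/yr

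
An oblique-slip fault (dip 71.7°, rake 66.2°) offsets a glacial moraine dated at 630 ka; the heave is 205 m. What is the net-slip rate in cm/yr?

0.113 cm/yr

dip-slip = heave / cos(dip) = 205 / cos(71.7°) = 652.9 m
net slip = dip-slip / sin(rake) = 652.9 / sin(66.2°) = 713.6 m
rate = 713.6 m / 630 ka = 0.00113 m/yr = 0.113 cm/yr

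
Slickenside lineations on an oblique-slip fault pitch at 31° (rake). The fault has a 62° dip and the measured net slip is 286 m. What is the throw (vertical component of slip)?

130 m

dip-slip = net slip × sin(rake) = 286 m × sin(31°) = 147.3 m
throw = dip-slip × sin(dip) = 147.3 × sin(62°) = 130 m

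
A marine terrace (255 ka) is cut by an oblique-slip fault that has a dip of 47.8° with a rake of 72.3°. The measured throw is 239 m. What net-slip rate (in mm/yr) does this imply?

dip-slip = throw / sin(dip) = 239 / sin(47.8°) = 322.6 m
net slip = dip-slip / sin(rake) = 322.6 / sin(72.3°) = 338.7 m
rate = 338.7 m / 255 ka = 0.00133 m/yr = 1.33 mm/yr

1.33 mm/yr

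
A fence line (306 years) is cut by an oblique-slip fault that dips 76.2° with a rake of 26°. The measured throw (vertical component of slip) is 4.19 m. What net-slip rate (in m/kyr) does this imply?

32.2 m/kyr

dip-slip = throw / sin(dip) = 4.19 / sin(76.2°) = 4.315 m
net slip = dip-slip / sin(rake) = 4.315 / sin(26°) = 9.842 m
rate = 9.842 m / 306 years = 0.0322 m/yr = 32.2 m/kyr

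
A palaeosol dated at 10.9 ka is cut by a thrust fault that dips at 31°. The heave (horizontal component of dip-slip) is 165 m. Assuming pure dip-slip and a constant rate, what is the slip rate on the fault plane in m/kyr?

dip-slip = heave / cos(dip) = 165 m / cos(31°) = 192.5 m
rate = 192.5 m / 10.9 ka = 0.0177 m/yr = 17.7 m/kyr

17.7 m/kyr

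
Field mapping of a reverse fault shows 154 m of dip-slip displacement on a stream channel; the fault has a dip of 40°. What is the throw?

99 m

throw = dip-slip × sin(dip) = 154 m × sin(40°) = 99 m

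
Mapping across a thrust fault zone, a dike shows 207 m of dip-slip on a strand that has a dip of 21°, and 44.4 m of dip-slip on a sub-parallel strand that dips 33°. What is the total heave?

230 m

heave_A = 207 × cos(21°) = 193.3 m
heave_B = 44.4 × cos(33°) = 37.24 m
total = 193.3 + 37.24 = 230 m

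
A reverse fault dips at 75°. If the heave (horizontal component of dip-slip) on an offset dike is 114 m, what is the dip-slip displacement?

440 m

dip-slip = heave / cos(dip) = 114 / cos(75°) = 440 m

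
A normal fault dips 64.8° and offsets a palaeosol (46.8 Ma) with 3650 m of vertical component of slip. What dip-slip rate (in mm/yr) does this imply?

0.0862 mm/yr

dip-slip = throw / sin(dip) = 3650 m / sin(64.8°) = 4034 m
rate = 4034 m / 46.8 Ma = 0.0000862 m/yr = 0.0862 mm/yr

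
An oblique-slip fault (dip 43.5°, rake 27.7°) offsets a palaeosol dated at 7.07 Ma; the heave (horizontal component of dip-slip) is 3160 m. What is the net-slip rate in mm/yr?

dip-slip = heave / cos(dip) = 3160 / cos(43.5°) = 4356 m
net slip = dip-slip / sin(rake) = 4356 / sin(27.7°) = 9372 m
rate = 9372 m / 7.07 Ma = 0.00133 m/yr = 1.33 mm/yr

1.33 mm/yr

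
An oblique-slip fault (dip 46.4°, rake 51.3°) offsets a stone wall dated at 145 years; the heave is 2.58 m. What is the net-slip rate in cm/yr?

dip-slip = heave / cos(dip) = 2.58 / cos(46.4°) = 3.741 m
net slip = dip-slip / sin(rake) = 3.741 / sin(51.3°) = 4.794 m
rate = 4.794 m / 145 years = 0.0331 m/yr = 3.31 cm/yr

3.31 cm/yr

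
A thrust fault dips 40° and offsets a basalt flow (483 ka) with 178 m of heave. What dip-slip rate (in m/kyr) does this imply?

dip-slip = heave / cos(dip) = 178 m / cos(40°) = 232.4 m
rate = 232.4 m / 483 ka = 0.000481 m/yr = 0.481 m/kyr

0.481 m/kyr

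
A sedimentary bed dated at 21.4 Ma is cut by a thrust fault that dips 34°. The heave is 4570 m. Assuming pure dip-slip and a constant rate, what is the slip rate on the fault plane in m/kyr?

dip-slip = heave / cos(dip) = 4570 m / cos(34°) = 5512 m
rate = 5512 m / 21.4 Ma = 0.000258 m/yr = 0.258 m/kyr

0.258 m/kyr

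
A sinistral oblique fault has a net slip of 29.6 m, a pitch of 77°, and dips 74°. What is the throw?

dip-slip = net slip × sin(rake) = 29.6 m × sin(77°) = 28.84 m
throw = dip-slip × sin(dip) = 28.84 × sin(74°) = 27.7 m

27.7 m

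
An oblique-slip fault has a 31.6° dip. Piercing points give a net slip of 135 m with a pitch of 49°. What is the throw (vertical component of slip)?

53.4 m

dip-slip = net slip × sin(rake) = 135 m × sin(49°) = 101.9 m
throw = dip-slip × sin(dip) = 101.9 × sin(31.6°) = 53.4 m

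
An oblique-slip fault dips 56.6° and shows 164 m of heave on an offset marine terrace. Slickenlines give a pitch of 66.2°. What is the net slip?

dip-slip = heave / cos(dip) = 164 / cos(56.6°) = 297.9 m
net slip = dip-slip / sin(rake) = 297.9 / sin(66.2°) = 326 m

326 m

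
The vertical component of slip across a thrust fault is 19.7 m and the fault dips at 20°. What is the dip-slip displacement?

57.6 m

dip-slip = throw / sin(dip) = 19.7 / sin(20°) = 57.6 m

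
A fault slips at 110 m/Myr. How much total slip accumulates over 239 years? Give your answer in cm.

2.63 cm

slip = rate × time = 110 m/Myr × 239 years = 0.0263 m = 2.63 cm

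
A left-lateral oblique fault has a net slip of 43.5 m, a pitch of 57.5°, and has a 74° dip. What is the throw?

35.3 m

dip-slip = net slip × sin(rake) = 43.5 m × sin(57.5°) = 36.69 m
throw = dip-slip × sin(dip) = 36.69 × sin(74°) = 35.3 m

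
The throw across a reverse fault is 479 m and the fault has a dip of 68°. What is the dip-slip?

dip-slip = throw / sin(dip) = 479 / sin(68°) = 517 m

517 m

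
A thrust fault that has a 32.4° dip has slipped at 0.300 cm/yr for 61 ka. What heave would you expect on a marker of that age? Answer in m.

dip-slip = rate × time = 0.300 cm/yr × 61 ka = 183 m
heave = dip-slip × cos(dip) = 183 × cos(32.4°) = 155 m

155 m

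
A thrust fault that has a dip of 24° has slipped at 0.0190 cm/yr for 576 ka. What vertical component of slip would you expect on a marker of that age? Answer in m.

44.5 m

dip-slip = rate × time = 0.0190 cm/yr × 576 ka = 109.4 m
throw = dip-slip × sin(dip) = 109.4 × sin(24°) = 44.5 m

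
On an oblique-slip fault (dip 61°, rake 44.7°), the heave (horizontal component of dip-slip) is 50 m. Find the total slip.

dip-slip = heave / cos(dip) = 50 / cos(61°) = 103.1 m
net slip = dip-slip / sin(rake) = 103.1 / sin(44.7°) = 147 m

147 m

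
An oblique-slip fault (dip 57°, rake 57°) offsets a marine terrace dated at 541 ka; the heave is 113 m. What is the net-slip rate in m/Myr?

457 m/Myr

dip-slip = heave / cos(dip) = 113 / cos(57°) = 207.5 m
net slip = dip-slip / sin(rake) = 207.5 / sin(57°) = 247.4 m
rate = 247.4 m / 541 ka = 0.000457 m/yr = 457 m/Myr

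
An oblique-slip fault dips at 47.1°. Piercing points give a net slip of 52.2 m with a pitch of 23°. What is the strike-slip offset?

strike-slip = net slip × cos(rake) = 52.2 m × cos(23°) = 48.1 m

48.1 m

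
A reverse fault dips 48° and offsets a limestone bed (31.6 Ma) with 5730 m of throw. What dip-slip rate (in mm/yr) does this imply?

dip-slip = throw / sin(dip) = 5730 m / sin(48°) = 7710 m
rate = 7710 m / 31.6 Ma = 0.000244 m/yr = 0.244 mm/yr

0.244 mm/yr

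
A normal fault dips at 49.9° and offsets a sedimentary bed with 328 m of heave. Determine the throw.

390 m

throw = heave × tan(dip) = 328 × tan(49.9°) = 390 m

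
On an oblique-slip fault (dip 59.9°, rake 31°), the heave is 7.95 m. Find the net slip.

30.8 m

dip-slip = heave / cos(dip) = 7.95 / cos(59.9°) = 15.85 m
net slip = dip-slip / sin(rake) = 15.85 / sin(31°) = 30.8 m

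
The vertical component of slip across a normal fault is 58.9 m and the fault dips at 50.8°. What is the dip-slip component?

76 m

dip-slip = throw / sin(dip) = 58.9 / sin(50.8°) = 76 m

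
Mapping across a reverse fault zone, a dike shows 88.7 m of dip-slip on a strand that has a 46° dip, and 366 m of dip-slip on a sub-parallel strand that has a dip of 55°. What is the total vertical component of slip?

throw_A = 88.7 × sin(46°) = 63.81 m
throw_B = 366 × sin(55°) = 299.8 m
total = 63.81 + 299.8 = 364 m

364 m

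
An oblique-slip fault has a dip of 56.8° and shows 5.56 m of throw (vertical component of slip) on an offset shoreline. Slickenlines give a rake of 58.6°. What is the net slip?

dip-slip = throw / sin(dip) = 5.56 / sin(56.8°) = 6.645 m
net slip = dip-slip / sin(rake) = 6.645 / sin(58.6°) = 7.78 m

7.78 m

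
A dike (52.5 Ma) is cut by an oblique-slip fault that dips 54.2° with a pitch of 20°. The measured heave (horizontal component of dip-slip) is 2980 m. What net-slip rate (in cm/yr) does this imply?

0.0284 cm/yr

dip-slip = heave / cos(dip) = 2980 / cos(54.2°) = 5094 m
net slip = dip-slip / sin(rake) = 5094 / sin(20°) = 14890 m
rate = 14890 m / 52.5 Ma = 0.000284 m/yr = 0.0284 cm/yr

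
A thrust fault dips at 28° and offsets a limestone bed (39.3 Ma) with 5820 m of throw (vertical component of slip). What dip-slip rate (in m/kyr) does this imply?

dip-slip = throw / sin(dip) = 5820 m / sin(28°) = 12400 m
rate = 12400 m / 39.3 Ma = 0.000315 m/yr = 0.315 m/kyr

0.315 m/kyr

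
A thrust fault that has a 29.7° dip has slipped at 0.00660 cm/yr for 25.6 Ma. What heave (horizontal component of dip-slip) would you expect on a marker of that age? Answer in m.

dip-slip = rate × time = 0.00660 cm/yr × 25.6 Ma = 1690 m
heave = dip-slip × cos(dip) = 1690 × cos(29.7°) = 1470 m

1470 m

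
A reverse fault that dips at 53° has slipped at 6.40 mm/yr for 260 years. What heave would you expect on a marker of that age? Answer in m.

1 m

dip-slip = rate × time = 6.40 mm/yr × 260 years = 1.664 m
heave = dip-slip × cos(dip) = 1.664 × cos(53°) = 1 m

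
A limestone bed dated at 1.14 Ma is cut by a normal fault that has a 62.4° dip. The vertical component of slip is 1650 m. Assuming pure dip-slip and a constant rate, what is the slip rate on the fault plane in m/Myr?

1630 m/Myr

dip-slip = throw / sin(dip) = 1650 m / sin(62.4°) = 1862 m
rate = 1862 m / 1.14 Ma = 0.00163 m/yr = 1630 m/Myr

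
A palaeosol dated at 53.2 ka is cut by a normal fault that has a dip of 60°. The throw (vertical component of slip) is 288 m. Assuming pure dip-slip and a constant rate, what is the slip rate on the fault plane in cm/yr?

dip-slip = throw / sin(dip) = 288 m / sin(60°) = 332.6 m
rate = 332.6 m / 53.2 ka = 0.00625 m/yr = 0.625 cm/yr

0.625 cm/yr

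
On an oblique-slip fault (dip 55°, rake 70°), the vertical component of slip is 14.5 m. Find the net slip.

dip-slip = throw / sin(dip) = 14.5 / sin(55°) = 17.70 m
net slip = dip-slip / sin(rake) = 17.70 / sin(70°) = 18.8 m

18.8 m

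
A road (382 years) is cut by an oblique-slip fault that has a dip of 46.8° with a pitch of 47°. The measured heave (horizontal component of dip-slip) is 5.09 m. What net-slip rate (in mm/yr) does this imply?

dip-slip = heave / cos(dip) = 5.09 / cos(46.8°) = 7.436 m
net slip = dip-slip / sin(rake) = 7.436 / sin(47°) = 10.17 m
rate = 10.17 m / 382 years = 0.0266 m/yr = 26.6 mm/yr

26.6 mm/yr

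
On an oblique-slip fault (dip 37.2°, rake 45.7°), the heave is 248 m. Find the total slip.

dip-slip = heave / cos(dip) = 248 / cos(37.2°) = 311.4 m
net slip = dip-slip / sin(rake) = 311.4 / sin(45.7°) = 435 m

435 m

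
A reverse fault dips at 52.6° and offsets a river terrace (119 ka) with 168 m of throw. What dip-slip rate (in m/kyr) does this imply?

1.78 m/kyr

dip-slip = throw / sin(dip) = 168 m / sin(52.6°) = 211.5 m
rate = 211.5 m / 119 ka = 0.00178 m/yr = 1.78 m/kyr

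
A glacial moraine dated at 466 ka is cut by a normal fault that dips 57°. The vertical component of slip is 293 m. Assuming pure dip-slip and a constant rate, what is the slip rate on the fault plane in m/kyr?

0.750 m/kyr

dip-slip = throw / sin(dip) = 293 m / sin(57°) = 349.4 m
rate = 349.4 m / 466 ka = 0.000750 m/yr = 0.750 m/kyr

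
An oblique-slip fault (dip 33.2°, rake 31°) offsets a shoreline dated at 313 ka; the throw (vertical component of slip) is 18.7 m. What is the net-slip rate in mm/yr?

0.212 mm/yr

dip-slip = throw / sin(dip) = 18.7 / sin(33.2°) = 34.15 m
net slip = dip-slip / sin(rake) = 34.15 / sin(31°) = 66.31 m
rate = 66.31 m / 313 ka = 0.000212 m/yr = 0.212 mm/yr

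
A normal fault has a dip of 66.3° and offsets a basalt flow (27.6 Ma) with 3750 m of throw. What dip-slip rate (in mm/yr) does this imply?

0.148 mm/yr

dip-slip = throw / sin(dip) = 3750 m / sin(66.3°) = 4095 m
rate = 4095 m / 27.6 Ma = 0.000148 m/yr = 0.148 mm/yr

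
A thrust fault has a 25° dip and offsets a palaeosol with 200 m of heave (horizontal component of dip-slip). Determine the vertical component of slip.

93.3 m

throw = heave × tan(dip) = 200 × tan(25°) = 93.3 m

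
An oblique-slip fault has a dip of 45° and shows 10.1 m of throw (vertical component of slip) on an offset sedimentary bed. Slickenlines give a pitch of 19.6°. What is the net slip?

42.6 m

dip-slip = throw / sin(dip) = 10.1 / sin(45°) = 14.28 m
net slip = dip-slip / sin(rake) = 14.28 / sin(19.6°) = 42.6 m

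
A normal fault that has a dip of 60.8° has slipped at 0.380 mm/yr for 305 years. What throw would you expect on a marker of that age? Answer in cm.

10.1 cm

dip-slip = rate × time = 0.380 mm/yr × 305 years = 0.1159 m
throw = dip-slip × sin(dip) = 0.1159 × sin(60.8°) = 0.101 m = 10.1 cm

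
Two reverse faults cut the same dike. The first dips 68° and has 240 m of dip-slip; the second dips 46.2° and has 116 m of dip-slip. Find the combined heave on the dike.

170 m

heave_A = 240 × cos(68°) = 89.91 m
heave_B = 116 × cos(46.2°) = 80.29 m
total = 89.91 + 80.29 = 170 m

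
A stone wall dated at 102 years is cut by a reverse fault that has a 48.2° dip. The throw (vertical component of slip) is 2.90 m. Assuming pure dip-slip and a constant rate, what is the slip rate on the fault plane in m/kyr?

dip-slip = throw / sin(dip) = 2.90 m / sin(48.2°) = 3.890 m
rate = 3.890 m / 102 years = 0.0381 m/yr = 38.1 m/kyr

38.1 m/kyr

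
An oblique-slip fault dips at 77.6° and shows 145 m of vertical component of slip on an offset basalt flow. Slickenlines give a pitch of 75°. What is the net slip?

dip-slip = throw / sin(dip) = 145 / sin(77.6°) = 148.5 m
net slip = dip-slip / sin(rake) = 148.5 / sin(75°) = 154 m

154 m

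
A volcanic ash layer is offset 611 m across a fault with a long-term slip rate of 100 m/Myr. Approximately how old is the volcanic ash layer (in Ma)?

age = offset / rate = 611 m / (100 m/Myr) = 6.11e+06 yr = 6.11 Ma

6.11 Ma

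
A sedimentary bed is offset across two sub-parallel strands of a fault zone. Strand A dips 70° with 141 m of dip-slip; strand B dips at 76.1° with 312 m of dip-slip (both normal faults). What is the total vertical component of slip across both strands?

throw_A = 141 × sin(70°) = 132.5 m
throw_B = 312 × sin(76.1°) = 302.9 m
total = 132.5 + 302.9 = 435 m

435 m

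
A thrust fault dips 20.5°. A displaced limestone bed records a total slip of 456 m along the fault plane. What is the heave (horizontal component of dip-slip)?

427 m

heave = dip-slip × cos(dip) = 456 m × cos(20.5°) = 427 m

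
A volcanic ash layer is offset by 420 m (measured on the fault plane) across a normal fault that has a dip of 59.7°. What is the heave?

212 m

heave = dip-slip × cos(dip) = 420 m × cos(59.7°) = 212 m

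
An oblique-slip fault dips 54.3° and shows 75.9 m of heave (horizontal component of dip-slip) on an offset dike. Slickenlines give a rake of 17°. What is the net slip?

dip-slip = heave / cos(dip) = 75.9 / cos(54.3°) = 130.1 m
net slip = dip-slip / sin(rake) = 130.1 / sin(17°) = 445 m

445 m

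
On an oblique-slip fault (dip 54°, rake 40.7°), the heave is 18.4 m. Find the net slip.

48 m

dip-slip = heave / cos(dip) = 18.4 / cos(54°) = 31.30 m
net slip = dip-slip / sin(rake) = 31.30 / sin(40.7°) = 48 m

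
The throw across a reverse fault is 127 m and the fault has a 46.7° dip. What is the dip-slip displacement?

175 m

dip-slip = throw / sin(dip) = 127 / sin(46.7°) = 175 m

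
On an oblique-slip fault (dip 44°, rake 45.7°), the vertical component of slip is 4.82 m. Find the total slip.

dip-slip = throw / sin(dip) = 4.82 / sin(44°) = 6.939 m
net slip = dip-slip / sin(rake) = 6.939 / sin(45.7°) = 9.70 m

9.70 m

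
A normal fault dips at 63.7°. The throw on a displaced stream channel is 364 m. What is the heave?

180 m

heave = throw / tan(dip) = 364 / tan(63.7°) = 180 m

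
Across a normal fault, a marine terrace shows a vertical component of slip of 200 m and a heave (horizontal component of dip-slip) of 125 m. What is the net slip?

236 m

net slip = √(throw² + heave²) = √(200² + 125²) = 236 m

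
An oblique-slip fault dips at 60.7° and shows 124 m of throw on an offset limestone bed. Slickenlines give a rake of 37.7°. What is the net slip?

233 m

dip-slip = throw / sin(dip) = 124 / sin(60.7°) = 142.2 m
net slip = dip-slip / sin(rake) = 142.2 / sin(37.7°) = 233 m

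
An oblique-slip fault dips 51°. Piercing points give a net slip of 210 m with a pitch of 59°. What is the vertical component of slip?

dip-slip = net slip × sin(rake) = 210 m × sin(59°) = 180 m
throw = dip-slip × sin(dip) = 180 × sin(51°) = 140 m

140 m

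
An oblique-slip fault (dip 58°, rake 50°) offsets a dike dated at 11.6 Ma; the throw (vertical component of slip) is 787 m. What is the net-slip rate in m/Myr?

104 m/Myr

dip-slip = throw / sin(dip) = 787 / sin(58°) = 928 m
net slip = dip-slip / sin(rake) = 928 / sin(50°) = 1211 m
rate = 1211 m / 11.6 Ma = 0.000104 m/yr = 104 m/Myr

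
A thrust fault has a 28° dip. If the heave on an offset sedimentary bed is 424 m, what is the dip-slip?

dip-slip = heave / cos(dip) = 424 / cos(28°) = 480 m

480 m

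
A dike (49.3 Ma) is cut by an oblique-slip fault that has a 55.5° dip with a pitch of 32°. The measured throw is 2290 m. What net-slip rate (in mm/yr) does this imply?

0.106 mm/yr

dip-slip = throw / sin(dip) = 2290 / sin(55.5°) = 2779 m
net slip = dip-slip / sin(rake) = 2779 / sin(32°) = 5244 m
rate = 5244 m / 49.3 Ma = 0.000106 m/yr = 0.106 mm/yr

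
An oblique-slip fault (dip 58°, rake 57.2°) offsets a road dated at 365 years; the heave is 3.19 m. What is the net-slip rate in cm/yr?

1.96 cm/yr

dip-slip = heave / cos(dip) = 3.19 / cos(58°) = 6.020 m
net slip = dip-slip / sin(rake) = 6.020 / sin(57.2°) = 7.162 m
rate = 7.162 m / 365 years = 0.0196 m/yr = 1.96 cm/yr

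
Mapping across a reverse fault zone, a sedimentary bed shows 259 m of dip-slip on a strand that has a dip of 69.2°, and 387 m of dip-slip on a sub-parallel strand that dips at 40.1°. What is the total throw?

throw_A = 259 × sin(69.2°) = 242.1 m
throw_B = 387 × sin(40.1°) = 249.3 m
total = 242.1 + 249.3 = 491 m

491 m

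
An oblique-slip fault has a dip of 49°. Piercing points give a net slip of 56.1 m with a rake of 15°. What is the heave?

9.53 m

dip-slip = net slip × sin(rake) = 56.1 m × sin(15°) = 14.52 m
heave = dip-slip × cos(dip) = 14.52 × cos(49°) = 9.53 m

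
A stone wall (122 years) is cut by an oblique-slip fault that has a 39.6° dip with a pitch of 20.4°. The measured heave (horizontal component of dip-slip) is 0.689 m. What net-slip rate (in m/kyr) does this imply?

dip-slip = heave / cos(dip) = 0.689 / cos(39.6°) = 0.8942 m
net slip = dip-slip / sin(rake) = 0.8942 / sin(20.4°) = 2.565 m
rate = 2.565 m / 122 years = 0.0210 m/yr = 21 m/kyr

21 m/kyr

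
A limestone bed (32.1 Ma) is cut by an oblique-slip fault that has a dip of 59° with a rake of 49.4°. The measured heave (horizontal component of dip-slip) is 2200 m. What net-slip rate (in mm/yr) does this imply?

0.175 mm/yr

dip-slip = heave / cos(dip) = 2200 / cos(59°) = 4272 m
net slip = dip-slip / sin(rake) = 4272 / sin(49.4°) = 5626 m
rate = 5626 m / 32.1 Ma = 0.000175 m/yr = 0.175 mm/yr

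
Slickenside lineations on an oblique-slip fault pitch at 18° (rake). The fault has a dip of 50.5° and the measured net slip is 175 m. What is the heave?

dip-slip = net slip × sin(rake) = 175 m × sin(18°) = 54.08 m
heave = dip-slip × cos(dip) = 54.08 × cos(50.5°) = 34.4 m

34.4 m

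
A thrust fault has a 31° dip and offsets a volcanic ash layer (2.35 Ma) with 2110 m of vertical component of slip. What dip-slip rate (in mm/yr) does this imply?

1.74 mm/yr

dip-slip = throw / sin(dip) = 2110 m / sin(31°) = 4097 m
rate = 4097 m / 2.35 Ma = 0.00174 m/yr = 1.74 mm/yr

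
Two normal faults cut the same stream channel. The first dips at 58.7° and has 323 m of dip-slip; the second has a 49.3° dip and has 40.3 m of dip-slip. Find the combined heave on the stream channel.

heave_A = 323 × cos(58.7°) = 167.8 m
heave_B = 40.3 × cos(49.3°) = 26.28 m
total = 167.8 + 26.28 = 194 m

194 m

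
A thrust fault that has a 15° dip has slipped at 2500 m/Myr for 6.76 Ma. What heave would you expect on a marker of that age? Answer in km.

16.3 km

dip-slip = rate × time = 2500 m/Myr × 6.76 Ma = 16900 m
heave = dip-slip × cos(dip) = 16900 × cos(15°) = 16300 m = 16.3 km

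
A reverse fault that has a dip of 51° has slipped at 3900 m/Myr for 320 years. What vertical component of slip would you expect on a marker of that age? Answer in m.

0.970 m

dip-slip = rate × time = 3900 m/Myr × 320 years = 1.248 m
throw = dip-slip × sin(dip) = 1.248 × sin(51°) = 0.970 m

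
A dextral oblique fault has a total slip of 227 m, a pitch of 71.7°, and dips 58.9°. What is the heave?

dip-slip = net slip × sin(rake) = 227 m × sin(71.7°) = 215.5 m
heave = dip-slip × cos(dip) = 215.5 × cos(58.9°) = 111 m

111 m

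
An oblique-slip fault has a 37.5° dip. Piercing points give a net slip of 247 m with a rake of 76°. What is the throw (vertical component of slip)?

dip-slip = net slip × sin(rake) = 247 m × sin(76°) = 239.7 m
throw = dip-slip × sin(dip) = 239.7 × sin(37.5°) = 146 m

146 m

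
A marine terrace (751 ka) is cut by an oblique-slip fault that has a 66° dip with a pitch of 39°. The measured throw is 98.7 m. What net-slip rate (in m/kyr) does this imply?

0.229 m/kyr

dip-slip = throw / sin(dip) = 98.7 / sin(66°) = 108 m
net slip = dip-slip / sin(rake) = 108 / sin(39°) = 171.7 m
rate = 171.7 m / 751 ka = 0.000229 m/yr = 0.229 m/kyr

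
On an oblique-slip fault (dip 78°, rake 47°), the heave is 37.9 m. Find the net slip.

249 m

dip-slip = heave / cos(dip) = 37.9 / cos(78°) = 182.3 m
net slip = dip-slip / sin(rake) = 182.3 / sin(47°) = 249 m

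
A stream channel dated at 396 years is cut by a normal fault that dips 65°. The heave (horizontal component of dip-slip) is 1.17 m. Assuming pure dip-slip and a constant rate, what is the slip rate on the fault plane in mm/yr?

dip-slip = heave / cos(dip) = 1.17 m / cos(65°) = 2.768 m
rate = 2.768 m / 396 years = 0.00699 m/yr = 6.99 mm/yr

6.99 mm/yr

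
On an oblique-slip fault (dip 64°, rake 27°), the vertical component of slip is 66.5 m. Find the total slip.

163 m

dip-slip = throw / sin(dip) = 66.5 / sin(64°) = 73.99 m
net slip = dip-slip / sin(rake) = 73.99 / sin(27°) = 163 m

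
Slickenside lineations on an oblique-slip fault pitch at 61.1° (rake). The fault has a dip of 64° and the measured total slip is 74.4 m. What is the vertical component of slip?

dip-slip = net slip × sin(rake) = 74.4 m × sin(61.1°) = 65.13 m
throw = dip-slip × sin(dip) = 65.13 × sin(64°) = 58.5 m

58.5 m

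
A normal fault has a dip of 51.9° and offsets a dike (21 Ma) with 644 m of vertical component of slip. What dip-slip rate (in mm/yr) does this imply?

0.0390 mm/yr

dip-slip = throw / sin(dip) = 644 m / sin(51.9°) = 818.4 m
rate = 818.4 m / 21 Ma = 0.0000390 m/yr = 0.0390 mm/yr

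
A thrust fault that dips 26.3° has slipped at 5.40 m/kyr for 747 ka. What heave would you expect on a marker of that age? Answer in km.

dip-slip = rate × time = 5.40 m/kyr × 747 ka = 4034 m
heave = dip-slip × cos(dip) = 4034 × cos(26.3°) = 3620 m = 3.62 km

3.62 km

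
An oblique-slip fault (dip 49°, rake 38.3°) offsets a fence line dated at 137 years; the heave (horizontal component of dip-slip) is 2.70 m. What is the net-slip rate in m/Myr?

48500 m/Myr

dip-slip = heave / cos(dip) = 2.70 / cos(49°) = 4.115 m
net slip = dip-slip / sin(rake) = 4.115 / sin(38.3°) = 6.640 m
rate = 6.640 m / 137 years = 0.0485 m/yr = 48500 m/Myr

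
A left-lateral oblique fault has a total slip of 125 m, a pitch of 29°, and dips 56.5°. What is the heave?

33.4 m

dip-slip = net slip × sin(rake) = 125 m × sin(29°) = 60.60 m
heave = dip-slip × cos(dip) = 60.60 × cos(56.5°) = 33.4 m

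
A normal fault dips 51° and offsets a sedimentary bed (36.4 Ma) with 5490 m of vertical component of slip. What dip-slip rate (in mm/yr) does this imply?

dip-slip = throw / sin(dip) = 5490 m / sin(51°) = 7064 m
rate = 7064 m / 36.4 Ma = 0.000194 m/yr = 0.194 mm/yr

0.194 mm/yr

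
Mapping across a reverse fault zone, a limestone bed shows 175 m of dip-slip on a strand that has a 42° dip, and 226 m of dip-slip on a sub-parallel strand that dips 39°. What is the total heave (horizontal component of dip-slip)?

heave_A = 175 × cos(42°) = 130.1 m
heave_B = 226 × cos(39°) = 175.6 m
total = 130.1 + 175.6 = 306 m

306 m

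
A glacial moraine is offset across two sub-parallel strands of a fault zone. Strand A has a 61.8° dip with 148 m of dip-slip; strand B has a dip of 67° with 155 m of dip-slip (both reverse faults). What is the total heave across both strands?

131 m

heave_A = 148 × cos(61.8°) = 69.94 m
heave_B = 155 × cos(67°) = 60.56 m
total = 69.94 + 60.56 = 131 m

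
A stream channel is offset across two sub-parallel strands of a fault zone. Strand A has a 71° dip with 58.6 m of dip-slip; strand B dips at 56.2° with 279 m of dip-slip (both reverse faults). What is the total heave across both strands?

heave_A = 58.6 × cos(71°) = 19.08 m
heave_B = 279 × cos(56.2°) = 155.2 m
total = 19.08 + 155.2 = 174 m

174 m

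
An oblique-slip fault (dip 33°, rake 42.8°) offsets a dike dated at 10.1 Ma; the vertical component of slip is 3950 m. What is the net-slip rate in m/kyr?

1.06 m/kyr

dip-slip = throw / sin(dip) = 3950 / sin(33°) = 7253 m
net slip = dip-slip / sin(rake) = 7253 / sin(42.8°) = 10670 m
rate = 10670 m / 10.1 Ma = 0.00106 m/yr = 1.06 m/kyr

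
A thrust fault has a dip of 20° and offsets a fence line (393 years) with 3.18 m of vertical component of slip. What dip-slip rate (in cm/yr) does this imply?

dip-slip = throw / sin(dip) = 3.18 m / sin(20°) = 9.298 m
rate = 9.298 m / 393 years = 0.0237 m/yr = 2.37 cm/yr

2.37 cm/yr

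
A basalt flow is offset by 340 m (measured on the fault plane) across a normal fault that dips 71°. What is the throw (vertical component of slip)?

throw = dip-slip × sin(dip) = 340 m × sin(71°) = 321 m

321 m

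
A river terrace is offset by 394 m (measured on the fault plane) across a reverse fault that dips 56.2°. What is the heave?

heave = dip-slip × cos(dip) = 394 m × cos(56.2°) = 219 m

219 m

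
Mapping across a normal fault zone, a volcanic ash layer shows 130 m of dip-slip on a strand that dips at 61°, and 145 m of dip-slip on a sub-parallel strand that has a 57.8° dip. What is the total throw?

236 m

throw_A = 130 × sin(61°) = 113.7 m
throw_B = 145 × sin(57.8°) = 122.7 m
total = 113.7 + 122.7 = 236 m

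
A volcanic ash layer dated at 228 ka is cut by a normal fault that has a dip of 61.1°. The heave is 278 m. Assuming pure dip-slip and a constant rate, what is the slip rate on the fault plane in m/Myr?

2520 m/Myr

dip-slip = heave / cos(dip) = 278 m / cos(61.1°) = 575.2 m
rate = 575.2 m / 228 ka = 0.00252 m/yr = 2520 m/Myr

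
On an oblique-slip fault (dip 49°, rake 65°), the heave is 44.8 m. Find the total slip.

dip-slip = heave / cos(dip) = 44.8 / cos(49°) = 68.29 m
net slip = dip-slip / sin(rake) = 68.29 / sin(65°) = 75.3 m

75.3 m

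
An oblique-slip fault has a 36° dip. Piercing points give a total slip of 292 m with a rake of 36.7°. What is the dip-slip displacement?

175 m

dip-slip = net slip × sin(rake) = 292 m × sin(36.7°) = 175 m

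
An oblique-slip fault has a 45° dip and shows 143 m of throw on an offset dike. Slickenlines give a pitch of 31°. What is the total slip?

393 m

dip-slip = throw / sin(dip) = 143 / sin(45°) = 202.2 m
net slip = dip-slip / sin(rake) = 202.2 / sin(31°) = 393 m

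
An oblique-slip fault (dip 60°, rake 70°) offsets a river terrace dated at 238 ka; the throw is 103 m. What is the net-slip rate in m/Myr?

dip-slip = throw / sin(dip) = 103 / sin(60°) = 118.9 m
net slip = dip-slip / sin(rake) = 118.9 / sin(70°) = 126.6 m
rate = 126.6 m / 238 ka = 0.000532 m/yr = 532 m/Myr

532 m/Myr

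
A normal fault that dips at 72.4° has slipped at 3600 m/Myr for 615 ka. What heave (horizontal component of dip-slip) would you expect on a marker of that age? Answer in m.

669 m

dip-slip = rate × time = 3600 m/Myr × 615 ka = 2214 m
heave = dip-slip × cos(dip) = 2214 × cos(72.4°) = 669 m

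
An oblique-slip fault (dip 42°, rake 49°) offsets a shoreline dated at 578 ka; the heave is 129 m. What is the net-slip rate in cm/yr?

0.0398 cm/yr

dip-slip = heave / cos(dip) = 129 / cos(42°) = 173.6 m
net slip = dip-slip / sin(rake) = 173.6 / sin(49°) = 230 m
rate = 230 m / 578 ka = 0.000398 m/yr = 0.0398 cm/yr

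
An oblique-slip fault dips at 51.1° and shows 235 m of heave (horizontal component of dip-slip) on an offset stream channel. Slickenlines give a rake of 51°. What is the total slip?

dip-slip = heave / cos(dip) = 235 / cos(51.1°) = 374.2 m
net slip = dip-slip / sin(rake) = 374.2 / sin(51°) = 482 m

482 m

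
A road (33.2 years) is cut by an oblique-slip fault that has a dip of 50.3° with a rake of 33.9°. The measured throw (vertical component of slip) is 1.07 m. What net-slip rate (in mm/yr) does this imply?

dip-slip = throw / sin(dip) = 1.07 / sin(50.3°) = 1.391 m
net slip = dip-slip / sin(rake) = 1.391 / sin(33.9°) = 2.493 m
rate = 2.493 m / 33.2 years = 0.0751 m/yr = 75.1 mm/yr

75.1 mm/yr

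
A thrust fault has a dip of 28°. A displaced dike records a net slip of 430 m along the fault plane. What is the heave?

heave = dip-slip × cos(dip) = 430 m × cos(28°) = 380 m

380 m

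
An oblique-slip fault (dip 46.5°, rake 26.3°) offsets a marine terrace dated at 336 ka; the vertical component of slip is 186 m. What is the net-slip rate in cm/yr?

dip-slip = throw / sin(dip) = 186 / sin(46.5°) = 256.4 m
net slip = dip-slip / sin(rake) = 256.4 / sin(26.3°) = 578.7 m
rate = 578.7 m / 336 ka = 0.00172 m/yr = 0.172 cm/yr

0.172 cm/yr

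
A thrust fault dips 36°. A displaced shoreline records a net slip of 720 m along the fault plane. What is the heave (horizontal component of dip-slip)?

582 m

heave = dip-slip × cos(dip) = 720 m × cos(36°) = 582 m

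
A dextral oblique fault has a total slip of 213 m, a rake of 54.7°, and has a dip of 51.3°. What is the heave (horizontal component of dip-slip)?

dip-slip = net slip × sin(rake) = 213 m × sin(54.7°) = 173.8 m
heave = dip-slip × cos(dip) = 173.8 × cos(51.3°) = 109 m

109 m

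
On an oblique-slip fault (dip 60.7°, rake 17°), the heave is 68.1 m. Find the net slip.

dip-slip = heave / cos(dip) = 68.1 / cos(60.7°) = 139.2 m
net slip = dip-slip / sin(rake) = 139.2 / sin(17°) = 476 m

476 m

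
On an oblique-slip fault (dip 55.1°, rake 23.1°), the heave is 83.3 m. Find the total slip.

371 m

dip-slip = heave / cos(dip) = 83.3 / cos(55.1°) = 145.6 m
net slip = dip-slip / sin(rake) = 145.6 / sin(23.1°) = 371 m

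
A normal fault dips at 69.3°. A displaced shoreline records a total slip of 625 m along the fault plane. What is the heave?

221 m

heave = dip-slip × cos(dip) = 625 m × cos(69.3°) = 221 m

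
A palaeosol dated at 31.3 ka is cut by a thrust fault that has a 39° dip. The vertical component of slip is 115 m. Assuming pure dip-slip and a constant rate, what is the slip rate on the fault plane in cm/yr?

dip-slip = throw / sin(dip) = 115 m / sin(39°) = 182.7 m
rate = 182.7 m / 31.3 ka = 0.00584 m/yr = 0.584 cm/yr

0.584 cm/yr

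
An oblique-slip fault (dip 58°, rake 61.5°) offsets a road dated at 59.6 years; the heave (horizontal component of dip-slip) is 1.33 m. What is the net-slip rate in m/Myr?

47900 m/Myr

dip-slip = heave / cos(dip) = 1.33 / cos(58°) = 2.510 m
net slip = dip-slip / sin(rake) = 2.510 / sin(61.5°) = 2.856 m
rate = 2.856 m / 59.6 years = 0.0479 m/yr = 47900 m/Myr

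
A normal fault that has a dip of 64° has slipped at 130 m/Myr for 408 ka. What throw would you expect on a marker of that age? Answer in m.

47.7 m

dip-slip = rate × time = 130 m/Myr × 408 ka = 53.04 m
throw = dip-slip × sin(dip) = 53.04 × sin(64°) = 47.7 m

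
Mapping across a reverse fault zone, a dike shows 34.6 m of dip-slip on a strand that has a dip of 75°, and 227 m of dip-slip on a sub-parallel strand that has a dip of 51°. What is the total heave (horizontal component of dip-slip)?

heave_A = 34.6 × cos(75°) = 8.955 m
heave_B = 227 × cos(51°) = 142.9 m
total = 8.955 + 142.9 = 152 m

152 m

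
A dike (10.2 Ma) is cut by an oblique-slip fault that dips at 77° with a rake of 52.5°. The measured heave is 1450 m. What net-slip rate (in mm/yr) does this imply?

dip-slip = heave / cos(dip) = 1450 / cos(77°) = 6446 m
net slip = dip-slip / sin(rake) = 6446 / sin(52.5°) = 8125 m
rate = 8125 m / 10.2 Ma = 0.000797 m/yr = 0.797 mm/yr

0.797 mm/yr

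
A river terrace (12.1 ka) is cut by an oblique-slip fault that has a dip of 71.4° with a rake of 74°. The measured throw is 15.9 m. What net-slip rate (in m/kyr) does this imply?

1.44 m/kyr

dip-slip = throw / sin(dip) = 15.9 / sin(71.4°) = 16.78 m
net slip = dip-slip / sin(rake) = 16.78 / sin(74°) = 17.45 m
rate = 17.45 m / 12.1 ka = 0.00144 m/yr = 1.44 m/kyr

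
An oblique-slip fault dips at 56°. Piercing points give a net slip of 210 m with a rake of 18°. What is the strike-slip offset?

strike-slip = net slip × cos(rake) = 210 m × cos(18°) = 200 m

200 m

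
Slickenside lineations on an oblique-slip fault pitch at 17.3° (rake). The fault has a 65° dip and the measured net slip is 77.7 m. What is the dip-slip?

23.1 m

dip-slip = net slip × sin(rake) = 77.7 m × sin(17.3°) = 23.1 m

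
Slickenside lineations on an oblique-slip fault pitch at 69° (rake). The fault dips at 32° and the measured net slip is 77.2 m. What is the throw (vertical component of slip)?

38.2 m

dip-slip = net slip × sin(rake) = 77.2 m × sin(69°) = 72.07 m
throw = dip-slip × sin(dip) = 72.07 × sin(32°) = 38.2 m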